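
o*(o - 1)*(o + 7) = o^3 + 6*o^2 - 7*o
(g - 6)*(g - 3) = g^2 - 9*g + 18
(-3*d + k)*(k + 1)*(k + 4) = -3*d*k^2 - 15*d*k - 12*d + k^3 + 5*k^2 + 4*k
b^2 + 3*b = b*(b + 3)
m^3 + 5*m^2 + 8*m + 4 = (m + 1)*(m + 2)^2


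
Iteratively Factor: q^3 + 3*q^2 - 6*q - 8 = (q + 1)*(q^2 + 2*q - 8) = (q + 1)*(q + 4)*(q - 2)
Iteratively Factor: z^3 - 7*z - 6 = (z + 2)*(z^2 - 2*z - 3) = (z + 1)*(z + 2)*(z - 3)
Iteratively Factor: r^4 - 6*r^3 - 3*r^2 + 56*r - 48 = (r - 4)*(r^3 - 2*r^2 - 11*r + 12) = (r - 4)^2*(r^2 + 2*r - 3) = (r - 4)^2*(r - 1)*(r + 3)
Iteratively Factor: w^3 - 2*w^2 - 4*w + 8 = (w + 2)*(w^2 - 4*w + 4) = (w - 2)*(w + 2)*(w - 2)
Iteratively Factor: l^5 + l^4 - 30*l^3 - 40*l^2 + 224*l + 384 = (l + 3)*(l^4 - 2*l^3 - 24*l^2 + 32*l + 128) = (l + 3)*(l + 4)*(l^3 - 6*l^2 + 32) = (l + 2)*(l + 3)*(l + 4)*(l^2 - 8*l + 16) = (l - 4)*(l + 2)*(l + 3)*(l + 4)*(l - 4)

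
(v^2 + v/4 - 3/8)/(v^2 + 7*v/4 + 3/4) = (v - 1/2)/(v + 1)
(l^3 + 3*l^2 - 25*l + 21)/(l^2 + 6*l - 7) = l - 3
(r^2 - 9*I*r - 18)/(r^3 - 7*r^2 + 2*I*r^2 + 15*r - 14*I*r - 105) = (r - 6*I)/(r^2 + r*(-7 + 5*I) - 35*I)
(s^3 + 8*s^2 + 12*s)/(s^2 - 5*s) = (s^2 + 8*s + 12)/(s - 5)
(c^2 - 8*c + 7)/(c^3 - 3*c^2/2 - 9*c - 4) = 2*(-c^2 + 8*c - 7)/(-2*c^3 + 3*c^2 + 18*c + 8)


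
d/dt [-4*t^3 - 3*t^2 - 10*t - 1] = -12*t^2 - 6*t - 10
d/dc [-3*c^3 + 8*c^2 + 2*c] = -9*c^2 + 16*c + 2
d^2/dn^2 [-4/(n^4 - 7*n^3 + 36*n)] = 8*(3*n^2*(2*n - 7)*(n^3 - 7*n^2 + 36) - (4*n^3 - 21*n^2 + 36)^2)/(n^3*(n^3 - 7*n^2 + 36)^3)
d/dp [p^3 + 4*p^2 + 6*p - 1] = 3*p^2 + 8*p + 6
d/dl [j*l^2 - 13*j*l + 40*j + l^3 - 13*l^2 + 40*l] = 2*j*l - 13*j + 3*l^2 - 26*l + 40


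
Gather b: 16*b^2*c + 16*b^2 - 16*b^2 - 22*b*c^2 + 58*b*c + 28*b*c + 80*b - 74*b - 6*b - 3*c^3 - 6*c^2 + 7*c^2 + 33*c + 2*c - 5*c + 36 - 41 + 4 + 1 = 16*b^2*c + b*(-22*c^2 + 86*c) - 3*c^3 + c^2 + 30*c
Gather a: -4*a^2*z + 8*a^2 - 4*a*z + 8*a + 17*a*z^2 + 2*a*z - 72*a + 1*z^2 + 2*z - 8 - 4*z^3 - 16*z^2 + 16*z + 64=a^2*(8 - 4*z) + a*(17*z^2 - 2*z - 64) - 4*z^3 - 15*z^2 + 18*z + 56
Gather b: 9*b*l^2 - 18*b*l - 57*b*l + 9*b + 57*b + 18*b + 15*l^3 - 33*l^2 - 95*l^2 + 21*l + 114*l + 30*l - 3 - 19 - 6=b*(9*l^2 - 75*l + 84) + 15*l^3 - 128*l^2 + 165*l - 28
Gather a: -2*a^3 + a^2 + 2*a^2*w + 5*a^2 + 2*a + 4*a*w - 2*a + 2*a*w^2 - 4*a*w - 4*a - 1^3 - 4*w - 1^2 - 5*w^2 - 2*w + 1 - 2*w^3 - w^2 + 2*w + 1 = -2*a^3 + a^2*(2*w + 6) + a*(2*w^2 - 4) - 2*w^3 - 6*w^2 - 4*w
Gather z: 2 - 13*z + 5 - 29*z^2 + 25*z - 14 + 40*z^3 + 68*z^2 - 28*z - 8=40*z^3 + 39*z^2 - 16*z - 15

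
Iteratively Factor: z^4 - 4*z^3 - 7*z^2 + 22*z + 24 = (z + 2)*(z^3 - 6*z^2 + 5*z + 12) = (z - 3)*(z + 2)*(z^2 - 3*z - 4) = (z - 4)*(z - 3)*(z + 2)*(z + 1)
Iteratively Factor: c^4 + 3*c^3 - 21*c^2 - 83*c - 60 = (c + 1)*(c^3 + 2*c^2 - 23*c - 60) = (c + 1)*(c + 3)*(c^2 - c - 20) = (c + 1)*(c + 3)*(c + 4)*(c - 5)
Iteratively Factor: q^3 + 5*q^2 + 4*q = (q + 1)*(q^2 + 4*q) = (q + 1)*(q + 4)*(q)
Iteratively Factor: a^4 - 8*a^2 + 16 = (a - 2)*(a^3 + 2*a^2 - 4*a - 8) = (a - 2)^2*(a^2 + 4*a + 4) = (a - 2)^2*(a + 2)*(a + 2)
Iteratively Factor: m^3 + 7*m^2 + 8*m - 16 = (m + 4)*(m^2 + 3*m - 4) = (m + 4)^2*(m - 1)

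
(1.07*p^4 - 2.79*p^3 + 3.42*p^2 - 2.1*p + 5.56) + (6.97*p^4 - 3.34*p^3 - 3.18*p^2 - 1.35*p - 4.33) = 8.04*p^4 - 6.13*p^3 + 0.24*p^2 - 3.45*p + 1.23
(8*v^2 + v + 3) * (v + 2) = 8*v^3 + 17*v^2 + 5*v + 6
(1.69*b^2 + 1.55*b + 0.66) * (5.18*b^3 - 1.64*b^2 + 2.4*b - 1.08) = 8.7542*b^5 + 5.2574*b^4 + 4.9328*b^3 + 0.812399999999999*b^2 - 0.0900000000000001*b - 0.7128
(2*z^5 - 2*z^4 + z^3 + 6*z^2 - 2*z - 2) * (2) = 4*z^5 - 4*z^4 + 2*z^3 + 12*z^2 - 4*z - 4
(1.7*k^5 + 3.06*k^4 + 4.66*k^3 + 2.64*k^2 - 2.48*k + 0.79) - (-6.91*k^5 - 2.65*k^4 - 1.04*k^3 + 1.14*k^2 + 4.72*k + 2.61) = 8.61*k^5 + 5.71*k^4 + 5.7*k^3 + 1.5*k^2 - 7.2*k - 1.82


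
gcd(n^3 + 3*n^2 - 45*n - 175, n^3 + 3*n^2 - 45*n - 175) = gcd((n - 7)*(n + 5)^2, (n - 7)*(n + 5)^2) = n^3 + 3*n^2 - 45*n - 175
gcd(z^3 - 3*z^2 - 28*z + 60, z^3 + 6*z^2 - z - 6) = 1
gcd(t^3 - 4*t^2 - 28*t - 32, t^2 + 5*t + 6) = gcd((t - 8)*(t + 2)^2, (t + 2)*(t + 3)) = t + 2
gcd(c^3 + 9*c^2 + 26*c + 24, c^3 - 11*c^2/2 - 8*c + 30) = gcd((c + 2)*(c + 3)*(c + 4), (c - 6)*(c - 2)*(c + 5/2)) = 1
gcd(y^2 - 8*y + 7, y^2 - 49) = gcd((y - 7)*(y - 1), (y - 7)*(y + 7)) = y - 7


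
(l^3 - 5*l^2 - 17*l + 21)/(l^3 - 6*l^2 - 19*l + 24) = (l - 7)/(l - 8)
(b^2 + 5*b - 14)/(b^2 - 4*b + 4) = (b + 7)/(b - 2)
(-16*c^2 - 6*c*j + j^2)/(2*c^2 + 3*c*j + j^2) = (-8*c + j)/(c + j)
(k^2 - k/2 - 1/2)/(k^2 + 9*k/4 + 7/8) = 4*(k - 1)/(4*k + 7)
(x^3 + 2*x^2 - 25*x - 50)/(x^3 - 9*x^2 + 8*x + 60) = (x + 5)/(x - 6)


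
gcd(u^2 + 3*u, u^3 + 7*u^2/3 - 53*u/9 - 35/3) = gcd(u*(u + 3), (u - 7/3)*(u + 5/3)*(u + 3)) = u + 3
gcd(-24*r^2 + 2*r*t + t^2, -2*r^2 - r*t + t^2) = 1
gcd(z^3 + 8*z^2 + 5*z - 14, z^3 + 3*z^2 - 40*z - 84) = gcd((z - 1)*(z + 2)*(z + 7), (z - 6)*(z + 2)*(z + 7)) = z^2 + 9*z + 14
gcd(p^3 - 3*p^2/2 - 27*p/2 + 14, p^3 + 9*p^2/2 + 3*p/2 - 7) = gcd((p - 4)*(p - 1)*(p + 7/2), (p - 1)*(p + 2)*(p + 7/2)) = p^2 + 5*p/2 - 7/2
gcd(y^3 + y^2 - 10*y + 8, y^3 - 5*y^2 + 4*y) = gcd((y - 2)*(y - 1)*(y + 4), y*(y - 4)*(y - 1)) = y - 1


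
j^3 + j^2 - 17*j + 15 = (j - 3)*(j - 1)*(j + 5)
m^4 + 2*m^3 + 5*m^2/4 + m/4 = m*(m + 1/2)^2*(m + 1)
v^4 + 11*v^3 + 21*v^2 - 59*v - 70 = (v - 2)*(v + 1)*(v + 5)*(v + 7)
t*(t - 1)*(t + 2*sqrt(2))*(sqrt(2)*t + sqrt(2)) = sqrt(2)*t^4 + 4*t^3 - sqrt(2)*t^2 - 4*t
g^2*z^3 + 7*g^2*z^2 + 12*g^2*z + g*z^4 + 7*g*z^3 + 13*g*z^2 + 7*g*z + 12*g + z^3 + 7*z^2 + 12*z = (g + z)*(z + 3)*(z + 4)*(g*z + 1)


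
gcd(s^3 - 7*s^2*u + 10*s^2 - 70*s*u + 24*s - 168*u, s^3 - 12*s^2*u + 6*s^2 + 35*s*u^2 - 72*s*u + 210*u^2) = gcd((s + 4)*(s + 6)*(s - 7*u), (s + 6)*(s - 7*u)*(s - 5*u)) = s^2 - 7*s*u + 6*s - 42*u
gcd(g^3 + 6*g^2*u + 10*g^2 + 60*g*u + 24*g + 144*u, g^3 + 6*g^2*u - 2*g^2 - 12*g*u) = g + 6*u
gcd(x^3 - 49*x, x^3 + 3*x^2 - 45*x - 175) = x - 7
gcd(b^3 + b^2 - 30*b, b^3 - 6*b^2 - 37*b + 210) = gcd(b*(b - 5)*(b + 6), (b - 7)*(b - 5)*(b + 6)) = b^2 + b - 30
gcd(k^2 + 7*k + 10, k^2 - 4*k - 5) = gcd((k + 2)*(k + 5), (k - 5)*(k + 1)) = 1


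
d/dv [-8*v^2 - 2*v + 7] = -16*v - 2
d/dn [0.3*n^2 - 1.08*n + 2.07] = 0.6*n - 1.08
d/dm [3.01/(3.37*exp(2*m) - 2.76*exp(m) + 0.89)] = (8.3076 - 20.2874*exp(m))*exp(m)/(3.37*exp(2*m) - 2.76*exp(m) + 0.89)^2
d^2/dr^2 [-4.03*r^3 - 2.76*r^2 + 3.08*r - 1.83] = -24.18*r - 5.52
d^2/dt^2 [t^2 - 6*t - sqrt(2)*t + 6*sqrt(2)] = 2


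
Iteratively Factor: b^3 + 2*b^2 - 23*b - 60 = (b - 5)*(b^2 + 7*b + 12) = (b - 5)*(b + 3)*(b + 4)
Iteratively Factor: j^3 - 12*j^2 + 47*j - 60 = (j - 4)*(j^2 - 8*j + 15) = (j - 5)*(j - 4)*(j - 3)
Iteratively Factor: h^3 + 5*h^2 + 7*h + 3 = (h + 1)*(h^2 + 4*h + 3) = (h + 1)^2*(h + 3)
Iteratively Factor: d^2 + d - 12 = (d + 4)*(d - 3)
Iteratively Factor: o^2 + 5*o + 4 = (o + 4)*(o + 1)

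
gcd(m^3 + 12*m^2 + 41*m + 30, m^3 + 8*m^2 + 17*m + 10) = m^2 + 6*m + 5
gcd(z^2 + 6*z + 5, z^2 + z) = z + 1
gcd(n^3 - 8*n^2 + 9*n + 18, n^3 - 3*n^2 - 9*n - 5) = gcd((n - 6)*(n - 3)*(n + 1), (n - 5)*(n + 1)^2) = n + 1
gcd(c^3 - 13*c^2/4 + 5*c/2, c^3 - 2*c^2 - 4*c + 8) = c - 2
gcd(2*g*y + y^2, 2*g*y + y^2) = 2*g*y + y^2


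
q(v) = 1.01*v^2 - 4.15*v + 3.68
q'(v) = 2.02*v - 4.15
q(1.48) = -0.25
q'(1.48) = -1.16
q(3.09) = 0.50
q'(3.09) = 2.09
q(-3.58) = 31.48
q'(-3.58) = -11.38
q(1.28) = 0.02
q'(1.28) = -1.56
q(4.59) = 5.91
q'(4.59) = 5.12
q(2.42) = -0.45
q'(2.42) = 0.74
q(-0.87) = 8.05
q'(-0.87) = -5.91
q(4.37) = 4.83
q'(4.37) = 4.68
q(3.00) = 0.32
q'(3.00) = 1.91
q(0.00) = 3.68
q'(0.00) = -4.15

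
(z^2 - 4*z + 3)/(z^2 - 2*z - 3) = (z - 1)/(z + 1)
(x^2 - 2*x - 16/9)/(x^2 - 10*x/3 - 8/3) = (x - 8/3)/(x - 4)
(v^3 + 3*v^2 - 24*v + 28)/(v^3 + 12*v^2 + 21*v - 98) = (v - 2)/(v + 7)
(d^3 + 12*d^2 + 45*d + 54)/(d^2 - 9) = (d^2 + 9*d + 18)/(d - 3)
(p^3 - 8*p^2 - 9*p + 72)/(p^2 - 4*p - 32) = (p^2 - 9)/(p + 4)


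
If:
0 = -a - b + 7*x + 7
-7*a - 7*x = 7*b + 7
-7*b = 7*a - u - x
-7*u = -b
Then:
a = -7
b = 7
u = 1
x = -1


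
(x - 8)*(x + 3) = x^2 - 5*x - 24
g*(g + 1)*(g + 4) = g^3 + 5*g^2 + 4*g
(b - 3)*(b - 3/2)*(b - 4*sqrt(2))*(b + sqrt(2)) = b^4 - 9*b^3/2 - 3*sqrt(2)*b^3 - 7*b^2/2 + 27*sqrt(2)*b^2/2 - 27*sqrt(2)*b/2 + 36*b - 36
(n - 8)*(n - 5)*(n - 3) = n^3 - 16*n^2 + 79*n - 120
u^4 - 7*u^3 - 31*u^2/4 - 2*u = u*(u - 8)*(u + 1/2)^2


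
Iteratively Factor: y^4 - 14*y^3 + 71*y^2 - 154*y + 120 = (y - 5)*(y^3 - 9*y^2 + 26*y - 24) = (y - 5)*(y - 2)*(y^2 - 7*y + 12) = (y - 5)*(y - 4)*(y - 2)*(y - 3)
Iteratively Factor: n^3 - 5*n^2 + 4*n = (n - 4)*(n^2 - n) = (n - 4)*(n - 1)*(n)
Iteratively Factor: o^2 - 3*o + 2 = (o - 2)*(o - 1)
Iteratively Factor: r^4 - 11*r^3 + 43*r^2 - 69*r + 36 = (r - 3)*(r^3 - 8*r^2 + 19*r - 12) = (r - 3)*(r - 1)*(r^2 - 7*r + 12) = (r - 3)^2*(r - 1)*(r - 4)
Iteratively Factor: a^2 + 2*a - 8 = (a + 4)*(a - 2)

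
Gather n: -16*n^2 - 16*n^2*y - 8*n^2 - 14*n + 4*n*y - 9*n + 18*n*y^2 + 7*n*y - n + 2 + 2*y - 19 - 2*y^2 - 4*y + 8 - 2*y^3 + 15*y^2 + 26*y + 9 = n^2*(-16*y - 24) + n*(18*y^2 + 11*y - 24) - 2*y^3 + 13*y^2 + 24*y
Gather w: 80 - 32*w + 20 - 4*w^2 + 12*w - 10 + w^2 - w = -3*w^2 - 21*w + 90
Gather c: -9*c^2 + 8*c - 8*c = -9*c^2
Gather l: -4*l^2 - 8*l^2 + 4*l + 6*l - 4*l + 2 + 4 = -12*l^2 + 6*l + 6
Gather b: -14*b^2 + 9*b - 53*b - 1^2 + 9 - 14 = -14*b^2 - 44*b - 6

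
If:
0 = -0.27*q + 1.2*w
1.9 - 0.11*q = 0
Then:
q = 17.27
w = 3.89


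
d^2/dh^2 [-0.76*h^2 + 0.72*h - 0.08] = -1.52000000000000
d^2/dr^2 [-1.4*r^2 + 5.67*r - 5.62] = -2.80000000000000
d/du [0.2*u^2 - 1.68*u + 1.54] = 0.4*u - 1.68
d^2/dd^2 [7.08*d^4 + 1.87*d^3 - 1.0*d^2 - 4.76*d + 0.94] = 84.96*d^2 + 11.22*d - 2.0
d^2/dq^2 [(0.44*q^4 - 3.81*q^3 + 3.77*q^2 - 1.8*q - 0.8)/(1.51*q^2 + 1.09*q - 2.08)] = (2.006488*q^6 + 4.34517600000001*q^5 - 5.15512800000001*q^4 - 69.565752*q^3 + 134.772*q^2 - 140.722464*q + 17.532896)/(3.442951*q^6 + 7.455927*q^5 - 8.845731*q^4 - 19.245803*q^3 + 12.184848*q^2 + 14.147328*q - 8.998912)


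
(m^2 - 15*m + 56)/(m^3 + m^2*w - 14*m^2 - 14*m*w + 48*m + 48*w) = (m - 7)/(m^2 + m*w - 6*m - 6*w)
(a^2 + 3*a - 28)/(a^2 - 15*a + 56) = (a^2 + 3*a - 28)/(a^2 - 15*a + 56)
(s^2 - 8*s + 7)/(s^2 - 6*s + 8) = (s^2 - 8*s + 7)/(s^2 - 6*s + 8)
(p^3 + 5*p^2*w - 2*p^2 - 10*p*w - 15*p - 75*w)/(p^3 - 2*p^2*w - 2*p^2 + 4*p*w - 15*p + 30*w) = (p + 5*w)/(p - 2*w)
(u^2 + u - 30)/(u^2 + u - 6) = (u^2 + u - 30)/(u^2 + u - 6)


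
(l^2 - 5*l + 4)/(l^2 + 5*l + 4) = (l^2 - 5*l + 4)/(l^2 + 5*l + 4)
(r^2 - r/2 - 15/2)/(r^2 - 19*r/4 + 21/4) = 2*(2*r + 5)/(4*r - 7)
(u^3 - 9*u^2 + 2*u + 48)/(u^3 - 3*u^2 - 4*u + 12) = (u - 8)/(u - 2)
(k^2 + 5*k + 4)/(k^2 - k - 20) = (k + 1)/(k - 5)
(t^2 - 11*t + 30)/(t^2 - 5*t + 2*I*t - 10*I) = (t - 6)/(t + 2*I)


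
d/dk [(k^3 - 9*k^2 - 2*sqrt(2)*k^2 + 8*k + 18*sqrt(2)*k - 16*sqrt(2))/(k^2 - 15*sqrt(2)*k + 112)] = (k^4 - 30*sqrt(2)*k^3 + 117*sqrt(2)*k^2 + 388*k^2 - 2016*k - 416*sqrt(2)*k + 416 + 2016*sqrt(2))/(k^4 - 30*sqrt(2)*k^3 + 674*k^2 - 3360*sqrt(2)*k + 12544)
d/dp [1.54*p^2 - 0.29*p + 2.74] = 3.08*p - 0.29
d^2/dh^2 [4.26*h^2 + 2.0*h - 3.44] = 8.52000000000000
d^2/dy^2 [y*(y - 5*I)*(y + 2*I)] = 6*y - 6*I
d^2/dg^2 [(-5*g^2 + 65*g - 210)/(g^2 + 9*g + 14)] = 20*(11*g^3 - 42*g^2 - 840*g - 2324)/(g^6 + 27*g^5 + 285*g^4 + 1485*g^3 + 3990*g^2 + 5292*g + 2744)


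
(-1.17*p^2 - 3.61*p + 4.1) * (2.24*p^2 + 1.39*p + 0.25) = -2.6208*p^4 - 9.7127*p^3 + 3.8736*p^2 + 4.7965*p + 1.025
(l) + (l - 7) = 2*l - 7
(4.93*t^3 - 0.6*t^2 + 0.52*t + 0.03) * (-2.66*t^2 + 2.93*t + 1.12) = -13.1138*t^5 + 16.0409*t^4 + 2.3804*t^3 + 0.7718*t^2 + 0.6703*t + 0.0336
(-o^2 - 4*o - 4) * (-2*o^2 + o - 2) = 2*o^4 + 7*o^3 + 6*o^2 + 4*o + 8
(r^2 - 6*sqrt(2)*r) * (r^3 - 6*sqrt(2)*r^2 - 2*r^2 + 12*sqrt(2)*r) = r^5 - 12*sqrt(2)*r^4 - 2*r^4 + 24*sqrt(2)*r^3 + 72*r^3 - 144*r^2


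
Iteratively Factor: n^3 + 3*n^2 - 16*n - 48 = (n - 4)*(n^2 + 7*n + 12) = (n - 4)*(n + 3)*(n + 4)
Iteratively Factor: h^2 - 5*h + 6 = (h - 3)*(h - 2)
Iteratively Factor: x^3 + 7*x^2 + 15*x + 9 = (x + 3)*(x^2 + 4*x + 3) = (x + 3)^2*(x + 1)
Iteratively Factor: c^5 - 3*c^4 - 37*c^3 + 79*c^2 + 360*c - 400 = (c - 1)*(c^4 - 2*c^3 - 39*c^2 + 40*c + 400) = (c - 1)*(c + 4)*(c^3 - 6*c^2 - 15*c + 100) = (c - 1)*(c + 4)^2*(c^2 - 10*c + 25) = (c - 5)*(c - 1)*(c + 4)^2*(c - 5)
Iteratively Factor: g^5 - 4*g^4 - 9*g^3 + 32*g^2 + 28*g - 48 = (g + 2)*(g^4 - 6*g^3 + 3*g^2 + 26*g - 24) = (g - 1)*(g + 2)*(g^3 - 5*g^2 - 2*g + 24) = (g - 4)*(g - 1)*(g + 2)*(g^2 - g - 6) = (g - 4)*(g - 3)*(g - 1)*(g + 2)*(g + 2)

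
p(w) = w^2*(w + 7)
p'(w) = w^2 + 2*w*(w + 7) = w*(3*w + 14)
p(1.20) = 11.81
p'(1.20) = 21.12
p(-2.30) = 24.86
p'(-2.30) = -16.33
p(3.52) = 130.35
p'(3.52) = 86.45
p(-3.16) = 38.34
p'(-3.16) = -14.28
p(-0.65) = 2.68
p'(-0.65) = -7.83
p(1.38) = 15.96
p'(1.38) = 25.03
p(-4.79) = 50.71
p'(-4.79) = 1.77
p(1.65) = 23.55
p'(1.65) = 31.27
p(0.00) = 0.00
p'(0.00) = 0.00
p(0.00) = 0.00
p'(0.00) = 0.00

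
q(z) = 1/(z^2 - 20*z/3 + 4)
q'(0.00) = 0.42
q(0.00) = 0.25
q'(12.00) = 0.00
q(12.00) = 0.01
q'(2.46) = 0.04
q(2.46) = -0.16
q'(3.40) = -0.00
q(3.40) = -0.14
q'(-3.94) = 0.01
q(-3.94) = 0.02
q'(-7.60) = 0.00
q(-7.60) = 0.01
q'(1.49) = 0.27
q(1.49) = -0.27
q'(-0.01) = 0.40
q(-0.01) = 0.25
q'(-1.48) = 0.04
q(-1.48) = 0.06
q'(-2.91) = 0.01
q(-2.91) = 0.03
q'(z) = (20/3 - 2*z)/(z^2 - 20*z/3 + 4)^2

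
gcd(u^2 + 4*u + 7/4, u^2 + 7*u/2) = u + 7/2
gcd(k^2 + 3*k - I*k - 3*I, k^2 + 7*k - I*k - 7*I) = k - I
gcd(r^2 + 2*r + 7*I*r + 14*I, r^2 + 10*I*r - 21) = r + 7*I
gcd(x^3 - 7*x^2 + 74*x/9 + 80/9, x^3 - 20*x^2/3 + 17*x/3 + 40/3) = x^2 - 23*x/3 + 40/3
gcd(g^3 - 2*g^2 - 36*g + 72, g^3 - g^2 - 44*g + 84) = g^2 - 8*g + 12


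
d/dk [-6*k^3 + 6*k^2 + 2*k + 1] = -18*k^2 + 12*k + 2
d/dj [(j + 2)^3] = 3*(j + 2)^2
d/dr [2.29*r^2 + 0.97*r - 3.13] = 4.58*r + 0.97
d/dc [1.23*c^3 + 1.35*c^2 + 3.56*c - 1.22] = 3.69*c^2 + 2.7*c + 3.56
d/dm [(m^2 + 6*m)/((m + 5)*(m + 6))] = 5/(m^2 + 10*m + 25)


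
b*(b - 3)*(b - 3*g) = b^3 - 3*b^2*g - 3*b^2 + 9*b*g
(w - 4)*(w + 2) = w^2 - 2*w - 8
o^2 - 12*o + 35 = (o - 7)*(o - 5)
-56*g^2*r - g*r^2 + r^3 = r*(-8*g + r)*(7*g + r)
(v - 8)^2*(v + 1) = v^3 - 15*v^2 + 48*v + 64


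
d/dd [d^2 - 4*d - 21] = 2*d - 4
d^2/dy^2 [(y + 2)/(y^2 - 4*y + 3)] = 2*((2 - 3*y)*(y^2 - 4*y + 3) + 4*(y - 2)^2*(y + 2))/(y^2 - 4*y + 3)^3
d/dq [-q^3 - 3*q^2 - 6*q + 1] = -3*q^2 - 6*q - 6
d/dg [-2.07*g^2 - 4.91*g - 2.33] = -4.14*g - 4.91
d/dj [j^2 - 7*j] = 2*j - 7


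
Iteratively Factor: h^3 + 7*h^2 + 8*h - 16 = (h + 4)*(h^2 + 3*h - 4) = (h + 4)^2*(h - 1)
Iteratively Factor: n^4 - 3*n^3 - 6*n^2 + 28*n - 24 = (n - 2)*(n^3 - n^2 - 8*n + 12) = (n - 2)^2*(n^2 + n - 6) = (n - 2)^3*(n + 3)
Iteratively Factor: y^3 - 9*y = (y + 3)*(y^2 - 3*y) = (y - 3)*(y + 3)*(y)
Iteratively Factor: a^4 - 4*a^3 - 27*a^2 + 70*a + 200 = (a - 5)*(a^3 + a^2 - 22*a - 40) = (a - 5)*(a + 4)*(a^2 - 3*a - 10) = (a - 5)^2*(a + 4)*(a + 2)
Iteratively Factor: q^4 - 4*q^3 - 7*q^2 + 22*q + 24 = (q - 3)*(q^3 - q^2 - 10*q - 8) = (q - 4)*(q - 3)*(q^2 + 3*q + 2) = (q - 4)*(q - 3)*(q + 2)*(q + 1)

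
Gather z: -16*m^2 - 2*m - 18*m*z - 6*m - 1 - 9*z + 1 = -16*m^2 - 8*m + z*(-18*m - 9)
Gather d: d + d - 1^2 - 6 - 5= 2*d - 12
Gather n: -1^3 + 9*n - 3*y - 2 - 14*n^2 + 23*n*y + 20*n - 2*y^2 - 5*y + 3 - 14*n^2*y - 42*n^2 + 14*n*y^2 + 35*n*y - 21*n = n^2*(-14*y - 56) + n*(14*y^2 + 58*y + 8) - 2*y^2 - 8*y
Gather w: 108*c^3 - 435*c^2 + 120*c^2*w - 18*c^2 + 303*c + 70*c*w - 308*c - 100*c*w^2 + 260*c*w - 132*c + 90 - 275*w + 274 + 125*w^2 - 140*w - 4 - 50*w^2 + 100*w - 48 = 108*c^3 - 453*c^2 - 137*c + w^2*(75 - 100*c) + w*(120*c^2 + 330*c - 315) + 312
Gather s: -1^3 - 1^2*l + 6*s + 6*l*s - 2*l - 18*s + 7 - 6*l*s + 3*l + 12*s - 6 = 0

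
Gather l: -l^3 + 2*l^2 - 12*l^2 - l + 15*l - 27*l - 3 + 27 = -l^3 - 10*l^2 - 13*l + 24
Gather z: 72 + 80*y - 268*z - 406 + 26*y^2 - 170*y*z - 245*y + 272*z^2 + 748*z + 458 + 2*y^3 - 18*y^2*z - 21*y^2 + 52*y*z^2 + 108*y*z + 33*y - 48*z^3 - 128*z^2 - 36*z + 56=2*y^3 + 5*y^2 - 132*y - 48*z^3 + z^2*(52*y + 144) + z*(-18*y^2 - 62*y + 444) + 180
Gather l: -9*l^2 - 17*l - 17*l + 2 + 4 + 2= -9*l^2 - 34*l + 8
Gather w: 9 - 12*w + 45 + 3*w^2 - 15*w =3*w^2 - 27*w + 54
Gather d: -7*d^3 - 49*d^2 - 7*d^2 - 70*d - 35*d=-7*d^3 - 56*d^2 - 105*d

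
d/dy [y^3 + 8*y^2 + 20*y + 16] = 3*y^2 + 16*y + 20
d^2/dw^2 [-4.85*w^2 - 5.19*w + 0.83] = -9.70000000000000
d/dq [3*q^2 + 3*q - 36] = 6*q + 3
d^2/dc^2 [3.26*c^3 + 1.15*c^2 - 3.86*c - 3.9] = 19.56*c + 2.3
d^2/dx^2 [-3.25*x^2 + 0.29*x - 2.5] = -6.50000000000000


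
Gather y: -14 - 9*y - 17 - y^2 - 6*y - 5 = -y^2 - 15*y - 36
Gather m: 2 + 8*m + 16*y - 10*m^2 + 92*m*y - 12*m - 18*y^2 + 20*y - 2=-10*m^2 + m*(92*y - 4) - 18*y^2 + 36*y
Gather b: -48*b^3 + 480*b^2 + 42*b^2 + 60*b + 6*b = -48*b^3 + 522*b^2 + 66*b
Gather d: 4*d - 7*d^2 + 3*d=-7*d^2 + 7*d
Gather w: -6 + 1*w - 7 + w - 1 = 2*w - 14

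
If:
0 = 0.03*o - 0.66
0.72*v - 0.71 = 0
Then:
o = 22.00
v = 0.99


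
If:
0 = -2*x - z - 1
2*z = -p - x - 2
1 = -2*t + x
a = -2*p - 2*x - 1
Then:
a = 4*z + 3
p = -3*z/2 - 3/2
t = -z/4 - 3/4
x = -z/2 - 1/2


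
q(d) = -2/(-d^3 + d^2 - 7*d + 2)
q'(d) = -2*(3*d^2 - 2*d + 7)/(-d^3 + d^2 - 7*d + 2)^2 = 2*(-3*d^2 + 2*d - 7)/(d^3 - d^2 + 7*d - 2)^2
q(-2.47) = -0.05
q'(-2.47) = -0.04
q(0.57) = 1.08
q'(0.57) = -3.99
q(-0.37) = -0.42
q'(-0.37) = -0.71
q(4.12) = 0.03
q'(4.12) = -0.02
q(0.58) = 1.04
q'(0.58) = -3.72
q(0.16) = -2.22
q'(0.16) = -16.63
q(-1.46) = -0.11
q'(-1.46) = -0.11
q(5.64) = 0.01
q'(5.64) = -0.01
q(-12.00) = 0.00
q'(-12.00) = 0.00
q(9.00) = 0.00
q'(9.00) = 0.00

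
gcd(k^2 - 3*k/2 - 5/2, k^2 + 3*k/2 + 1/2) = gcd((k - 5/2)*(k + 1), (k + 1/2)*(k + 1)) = k + 1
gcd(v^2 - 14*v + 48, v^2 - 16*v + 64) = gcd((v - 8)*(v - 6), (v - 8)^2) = v - 8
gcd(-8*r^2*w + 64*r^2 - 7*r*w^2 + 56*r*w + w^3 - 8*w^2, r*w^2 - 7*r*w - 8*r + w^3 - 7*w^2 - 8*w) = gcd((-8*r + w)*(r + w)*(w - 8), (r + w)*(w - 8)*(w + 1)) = r*w - 8*r + w^2 - 8*w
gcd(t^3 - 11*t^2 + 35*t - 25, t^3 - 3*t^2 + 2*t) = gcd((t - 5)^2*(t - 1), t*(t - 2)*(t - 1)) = t - 1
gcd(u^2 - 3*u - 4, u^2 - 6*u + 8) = u - 4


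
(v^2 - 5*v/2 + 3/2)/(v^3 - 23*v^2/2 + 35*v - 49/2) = (2*v - 3)/(2*v^2 - 21*v + 49)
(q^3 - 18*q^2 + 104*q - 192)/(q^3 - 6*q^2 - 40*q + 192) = (q - 6)/(q + 6)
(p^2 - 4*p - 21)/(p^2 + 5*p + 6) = (p - 7)/(p + 2)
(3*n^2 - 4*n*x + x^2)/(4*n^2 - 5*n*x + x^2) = (-3*n + x)/(-4*n + x)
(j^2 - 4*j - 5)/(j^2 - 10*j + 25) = (j + 1)/(j - 5)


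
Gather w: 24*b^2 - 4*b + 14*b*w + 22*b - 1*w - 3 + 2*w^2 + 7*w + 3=24*b^2 + 18*b + 2*w^2 + w*(14*b + 6)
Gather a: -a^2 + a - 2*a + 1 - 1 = -a^2 - a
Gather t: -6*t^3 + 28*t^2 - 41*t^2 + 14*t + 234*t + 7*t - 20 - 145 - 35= -6*t^3 - 13*t^2 + 255*t - 200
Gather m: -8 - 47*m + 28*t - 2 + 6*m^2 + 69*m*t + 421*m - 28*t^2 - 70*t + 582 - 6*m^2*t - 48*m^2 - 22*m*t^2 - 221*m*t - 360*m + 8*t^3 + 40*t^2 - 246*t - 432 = m^2*(-6*t - 42) + m*(-22*t^2 - 152*t + 14) + 8*t^3 + 12*t^2 - 288*t + 140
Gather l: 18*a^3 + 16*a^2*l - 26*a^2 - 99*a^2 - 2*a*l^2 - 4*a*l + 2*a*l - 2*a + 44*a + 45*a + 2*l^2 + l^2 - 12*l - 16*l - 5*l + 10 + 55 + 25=18*a^3 - 125*a^2 + 87*a + l^2*(3 - 2*a) + l*(16*a^2 - 2*a - 33) + 90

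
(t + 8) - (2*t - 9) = 17 - t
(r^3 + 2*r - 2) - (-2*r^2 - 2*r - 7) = r^3 + 2*r^2 + 4*r + 5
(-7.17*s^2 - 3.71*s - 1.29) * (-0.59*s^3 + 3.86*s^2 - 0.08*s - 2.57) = 4.2303*s^5 - 25.4873*s^4 - 12.9859*s^3 + 13.7443*s^2 + 9.6379*s + 3.3153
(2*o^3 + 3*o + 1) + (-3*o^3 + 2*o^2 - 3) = -o^3 + 2*o^2 + 3*o - 2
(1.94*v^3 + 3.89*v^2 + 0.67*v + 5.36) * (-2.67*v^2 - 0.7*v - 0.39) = -5.1798*v^5 - 11.7443*v^4 - 5.2685*v^3 - 16.2973*v^2 - 4.0133*v - 2.0904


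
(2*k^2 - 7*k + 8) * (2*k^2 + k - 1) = 4*k^4 - 12*k^3 + 7*k^2 + 15*k - 8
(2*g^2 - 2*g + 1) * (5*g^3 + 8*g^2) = 10*g^5 + 6*g^4 - 11*g^3 + 8*g^2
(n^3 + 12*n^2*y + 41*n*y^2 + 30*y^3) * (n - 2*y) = n^4 + 10*n^3*y + 17*n^2*y^2 - 52*n*y^3 - 60*y^4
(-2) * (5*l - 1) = 2 - 10*l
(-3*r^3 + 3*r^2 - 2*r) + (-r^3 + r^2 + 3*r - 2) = -4*r^3 + 4*r^2 + r - 2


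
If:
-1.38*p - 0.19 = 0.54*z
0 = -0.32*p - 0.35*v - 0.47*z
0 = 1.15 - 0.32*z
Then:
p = -1.54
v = -3.41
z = 3.59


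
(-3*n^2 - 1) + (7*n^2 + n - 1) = 4*n^2 + n - 2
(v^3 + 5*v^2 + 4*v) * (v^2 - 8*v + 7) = v^5 - 3*v^4 - 29*v^3 + 3*v^2 + 28*v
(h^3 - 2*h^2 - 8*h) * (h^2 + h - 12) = h^5 - h^4 - 22*h^3 + 16*h^2 + 96*h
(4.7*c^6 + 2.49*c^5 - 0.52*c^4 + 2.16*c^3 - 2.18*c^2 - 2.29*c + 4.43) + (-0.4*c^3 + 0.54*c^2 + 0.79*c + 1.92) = 4.7*c^6 + 2.49*c^5 - 0.52*c^4 + 1.76*c^3 - 1.64*c^2 - 1.5*c + 6.35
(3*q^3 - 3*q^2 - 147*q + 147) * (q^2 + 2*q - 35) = 3*q^5 + 3*q^4 - 258*q^3 - 42*q^2 + 5439*q - 5145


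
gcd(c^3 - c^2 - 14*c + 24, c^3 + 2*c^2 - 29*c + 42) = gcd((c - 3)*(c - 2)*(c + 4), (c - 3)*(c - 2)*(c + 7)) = c^2 - 5*c + 6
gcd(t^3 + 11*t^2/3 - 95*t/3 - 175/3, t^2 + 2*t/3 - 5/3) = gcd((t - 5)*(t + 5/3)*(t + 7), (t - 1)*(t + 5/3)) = t + 5/3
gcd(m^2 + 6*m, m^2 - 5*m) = m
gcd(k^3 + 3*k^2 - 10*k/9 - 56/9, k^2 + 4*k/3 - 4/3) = k + 2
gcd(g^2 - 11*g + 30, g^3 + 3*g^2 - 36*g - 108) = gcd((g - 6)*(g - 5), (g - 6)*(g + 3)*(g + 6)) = g - 6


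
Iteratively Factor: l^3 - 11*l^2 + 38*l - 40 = (l - 2)*(l^2 - 9*l + 20) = (l - 4)*(l - 2)*(l - 5)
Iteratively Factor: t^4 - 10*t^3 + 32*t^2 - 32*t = (t)*(t^3 - 10*t^2 + 32*t - 32) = t*(t - 4)*(t^2 - 6*t + 8) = t*(t - 4)^2*(t - 2)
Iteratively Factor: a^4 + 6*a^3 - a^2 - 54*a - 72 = (a + 4)*(a^3 + 2*a^2 - 9*a - 18) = (a + 3)*(a + 4)*(a^2 - a - 6) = (a - 3)*(a + 3)*(a + 4)*(a + 2)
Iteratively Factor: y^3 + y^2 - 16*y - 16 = (y + 1)*(y^2 - 16) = (y - 4)*(y + 1)*(y + 4)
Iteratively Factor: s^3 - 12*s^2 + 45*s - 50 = (s - 5)*(s^2 - 7*s + 10) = (s - 5)^2*(s - 2)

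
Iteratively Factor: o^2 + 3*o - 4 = (o - 1)*(o + 4)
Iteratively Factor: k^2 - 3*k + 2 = (k - 1)*(k - 2)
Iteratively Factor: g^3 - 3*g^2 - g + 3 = (g - 3)*(g^2 - 1) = (g - 3)*(g + 1)*(g - 1)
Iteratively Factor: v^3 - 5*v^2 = (v)*(v^2 - 5*v) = v*(v - 5)*(v)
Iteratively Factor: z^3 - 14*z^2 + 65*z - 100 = (z - 4)*(z^2 - 10*z + 25) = (z - 5)*(z - 4)*(z - 5)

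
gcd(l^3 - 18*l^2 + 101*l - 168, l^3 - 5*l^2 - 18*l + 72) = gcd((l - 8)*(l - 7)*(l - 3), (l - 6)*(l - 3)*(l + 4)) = l - 3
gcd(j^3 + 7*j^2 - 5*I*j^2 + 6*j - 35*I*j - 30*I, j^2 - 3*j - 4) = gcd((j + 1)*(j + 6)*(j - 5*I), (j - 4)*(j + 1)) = j + 1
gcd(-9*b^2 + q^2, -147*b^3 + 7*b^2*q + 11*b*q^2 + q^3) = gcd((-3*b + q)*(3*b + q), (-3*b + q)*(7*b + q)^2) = -3*b + q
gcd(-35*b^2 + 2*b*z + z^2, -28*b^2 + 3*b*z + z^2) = 7*b + z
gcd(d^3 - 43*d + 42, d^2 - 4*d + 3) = d - 1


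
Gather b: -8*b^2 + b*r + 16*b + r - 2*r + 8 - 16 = -8*b^2 + b*(r + 16) - r - 8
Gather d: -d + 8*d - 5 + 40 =7*d + 35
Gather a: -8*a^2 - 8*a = -8*a^2 - 8*a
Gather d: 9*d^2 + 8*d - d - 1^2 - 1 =9*d^2 + 7*d - 2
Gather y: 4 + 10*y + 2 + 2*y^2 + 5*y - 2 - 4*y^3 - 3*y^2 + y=-4*y^3 - y^2 + 16*y + 4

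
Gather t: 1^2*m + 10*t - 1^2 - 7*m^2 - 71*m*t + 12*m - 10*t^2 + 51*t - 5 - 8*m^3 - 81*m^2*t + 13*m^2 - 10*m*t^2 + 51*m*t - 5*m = -8*m^3 + 6*m^2 + 8*m + t^2*(-10*m - 10) + t*(-81*m^2 - 20*m + 61) - 6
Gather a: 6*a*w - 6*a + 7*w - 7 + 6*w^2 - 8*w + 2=a*(6*w - 6) + 6*w^2 - w - 5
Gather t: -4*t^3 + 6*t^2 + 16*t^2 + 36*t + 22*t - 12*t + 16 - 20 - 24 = -4*t^3 + 22*t^2 + 46*t - 28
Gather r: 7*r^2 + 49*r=7*r^2 + 49*r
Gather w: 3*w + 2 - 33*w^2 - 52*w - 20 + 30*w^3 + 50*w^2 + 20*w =30*w^3 + 17*w^2 - 29*w - 18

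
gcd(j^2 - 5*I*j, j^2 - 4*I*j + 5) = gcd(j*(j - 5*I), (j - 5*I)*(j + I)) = j - 5*I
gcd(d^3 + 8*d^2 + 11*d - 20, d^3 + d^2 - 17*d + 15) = d^2 + 4*d - 5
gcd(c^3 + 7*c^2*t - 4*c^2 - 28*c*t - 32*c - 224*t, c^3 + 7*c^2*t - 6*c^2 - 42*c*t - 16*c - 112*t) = c^2 + 7*c*t - 8*c - 56*t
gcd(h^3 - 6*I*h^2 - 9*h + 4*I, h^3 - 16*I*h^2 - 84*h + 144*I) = h - 4*I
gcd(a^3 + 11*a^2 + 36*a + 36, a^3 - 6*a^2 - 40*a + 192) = a + 6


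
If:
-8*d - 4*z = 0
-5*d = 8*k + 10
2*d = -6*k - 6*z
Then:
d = -6/11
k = -10/11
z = 12/11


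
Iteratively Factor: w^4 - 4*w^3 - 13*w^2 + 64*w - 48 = (w - 1)*(w^3 - 3*w^2 - 16*w + 48) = (w - 1)*(w + 4)*(w^2 - 7*w + 12) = (w - 3)*(w - 1)*(w + 4)*(w - 4)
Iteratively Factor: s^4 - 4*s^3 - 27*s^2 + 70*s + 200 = (s - 5)*(s^3 + s^2 - 22*s - 40) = (s - 5)*(s + 2)*(s^2 - s - 20) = (s - 5)^2*(s + 2)*(s + 4)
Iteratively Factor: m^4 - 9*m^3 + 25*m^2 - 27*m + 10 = (m - 5)*(m^3 - 4*m^2 + 5*m - 2) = (m - 5)*(m - 1)*(m^2 - 3*m + 2) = (m - 5)*(m - 2)*(m - 1)*(m - 1)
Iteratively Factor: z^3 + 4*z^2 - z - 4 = (z + 4)*(z^2 - 1) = (z + 1)*(z + 4)*(z - 1)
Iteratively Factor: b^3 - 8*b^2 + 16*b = (b - 4)*(b^2 - 4*b) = (b - 4)^2*(b)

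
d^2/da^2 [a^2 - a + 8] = 2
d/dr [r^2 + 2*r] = 2*r + 2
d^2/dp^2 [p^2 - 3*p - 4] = 2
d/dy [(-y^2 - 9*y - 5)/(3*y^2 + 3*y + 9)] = 2*(4*y^2 + 2*y - 11)/(3*(y^4 + 2*y^3 + 7*y^2 + 6*y + 9))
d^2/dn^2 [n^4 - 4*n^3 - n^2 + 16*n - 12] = 12*n^2 - 24*n - 2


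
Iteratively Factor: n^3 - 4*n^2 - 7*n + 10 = (n + 2)*(n^2 - 6*n + 5) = (n - 1)*(n + 2)*(n - 5)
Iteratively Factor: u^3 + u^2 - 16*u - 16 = (u - 4)*(u^2 + 5*u + 4) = (u - 4)*(u + 1)*(u + 4)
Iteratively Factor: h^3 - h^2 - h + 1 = (h + 1)*(h^2 - 2*h + 1) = (h - 1)*(h + 1)*(h - 1)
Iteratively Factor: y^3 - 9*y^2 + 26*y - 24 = (y - 2)*(y^2 - 7*y + 12) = (y - 4)*(y - 2)*(y - 3)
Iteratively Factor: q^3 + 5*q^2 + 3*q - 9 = (q - 1)*(q^2 + 6*q + 9) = (q - 1)*(q + 3)*(q + 3)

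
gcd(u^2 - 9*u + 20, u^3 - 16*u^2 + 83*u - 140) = u^2 - 9*u + 20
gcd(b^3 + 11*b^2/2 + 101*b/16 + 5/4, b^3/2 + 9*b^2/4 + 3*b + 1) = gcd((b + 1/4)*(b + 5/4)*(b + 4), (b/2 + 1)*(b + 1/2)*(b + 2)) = 1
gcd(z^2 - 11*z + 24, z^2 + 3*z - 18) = z - 3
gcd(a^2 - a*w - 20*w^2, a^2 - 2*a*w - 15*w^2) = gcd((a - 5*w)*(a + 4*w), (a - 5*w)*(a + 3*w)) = -a + 5*w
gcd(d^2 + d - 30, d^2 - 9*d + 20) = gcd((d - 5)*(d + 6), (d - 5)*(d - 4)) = d - 5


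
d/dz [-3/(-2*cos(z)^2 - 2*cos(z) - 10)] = 3*(2*cos(z) + 1)*sin(z)/(2*(cos(z)^2 + cos(z) + 5)^2)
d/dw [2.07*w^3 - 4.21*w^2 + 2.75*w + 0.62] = 6.21*w^2 - 8.42*w + 2.75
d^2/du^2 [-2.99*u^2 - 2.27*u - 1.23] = -5.98000000000000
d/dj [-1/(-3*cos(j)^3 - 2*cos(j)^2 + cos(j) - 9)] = (9*cos(j)^2 + 4*cos(j) - 1)*sin(j)/(3*cos(j)^3 + 2*cos(j)^2 - cos(j) + 9)^2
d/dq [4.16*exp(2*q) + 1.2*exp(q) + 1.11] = (8.32*exp(q) + 1.2)*exp(q)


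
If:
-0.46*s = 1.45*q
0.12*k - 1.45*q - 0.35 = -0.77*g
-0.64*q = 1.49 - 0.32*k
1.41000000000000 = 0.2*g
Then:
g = 7.05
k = 13.97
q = 4.66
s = -14.69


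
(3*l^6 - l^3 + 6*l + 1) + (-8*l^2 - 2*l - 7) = 3*l^6 - l^3 - 8*l^2 + 4*l - 6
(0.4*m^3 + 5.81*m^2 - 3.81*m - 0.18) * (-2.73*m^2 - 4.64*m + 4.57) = -1.092*m^5 - 17.7173*m^4 - 14.7291*m^3 + 44.7215*m^2 - 16.5765*m - 0.8226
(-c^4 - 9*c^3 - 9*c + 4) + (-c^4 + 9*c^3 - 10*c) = -2*c^4 - 19*c + 4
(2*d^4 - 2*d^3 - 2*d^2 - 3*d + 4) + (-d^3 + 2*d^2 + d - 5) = 2*d^4 - 3*d^3 - 2*d - 1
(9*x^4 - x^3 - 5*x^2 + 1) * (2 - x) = -9*x^5 + 19*x^4 + 3*x^3 - 10*x^2 - x + 2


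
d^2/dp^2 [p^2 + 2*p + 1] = 2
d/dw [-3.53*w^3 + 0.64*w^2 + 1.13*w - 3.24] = -10.59*w^2 + 1.28*w + 1.13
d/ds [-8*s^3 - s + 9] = -24*s^2 - 1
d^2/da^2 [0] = 0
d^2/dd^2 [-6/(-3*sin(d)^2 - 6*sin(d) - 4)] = 36*(-6*sin(d)^4 - 9*sin(d)^3 + 11*sin(d)^2 + 22*sin(d) + 8)/(3*sin(d)^2 + 6*sin(d) + 4)^3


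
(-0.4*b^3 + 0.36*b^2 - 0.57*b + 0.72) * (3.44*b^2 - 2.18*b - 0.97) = -1.376*b^5 + 2.1104*b^4 - 2.3576*b^3 + 3.3702*b^2 - 1.0167*b - 0.6984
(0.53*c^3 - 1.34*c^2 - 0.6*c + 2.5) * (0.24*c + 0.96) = 0.1272*c^4 + 0.1872*c^3 - 1.4304*c^2 + 0.024*c + 2.4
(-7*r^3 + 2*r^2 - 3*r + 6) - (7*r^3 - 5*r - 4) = -14*r^3 + 2*r^2 + 2*r + 10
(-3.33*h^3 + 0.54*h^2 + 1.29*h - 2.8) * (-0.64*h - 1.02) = 2.1312*h^4 + 3.051*h^3 - 1.3764*h^2 + 0.4762*h + 2.856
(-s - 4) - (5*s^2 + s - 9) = -5*s^2 - 2*s + 5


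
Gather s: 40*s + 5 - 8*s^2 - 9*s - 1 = -8*s^2 + 31*s + 4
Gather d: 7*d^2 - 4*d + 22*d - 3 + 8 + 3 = 7*d^2 + 18*d + 8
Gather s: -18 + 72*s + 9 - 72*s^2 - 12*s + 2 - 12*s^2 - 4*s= -84*s^2 + 56*s - 7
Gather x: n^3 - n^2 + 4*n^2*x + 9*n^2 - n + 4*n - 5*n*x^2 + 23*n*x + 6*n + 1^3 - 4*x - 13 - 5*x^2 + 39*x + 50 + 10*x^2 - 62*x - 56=n^3 + 8*n^2 + 9*n + x^2*(5 - 5*n) + x*(4*n^2 + 23*n - 27) - 18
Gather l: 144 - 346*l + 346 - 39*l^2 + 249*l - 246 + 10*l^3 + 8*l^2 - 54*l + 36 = 10*l^3 - 31*l^2 - 151*l + 280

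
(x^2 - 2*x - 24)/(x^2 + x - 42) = (x + 4)/(x + 7)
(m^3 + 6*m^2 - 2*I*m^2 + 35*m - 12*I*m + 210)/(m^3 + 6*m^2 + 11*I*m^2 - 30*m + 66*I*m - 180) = (m - 7*I)/(m + 6*I)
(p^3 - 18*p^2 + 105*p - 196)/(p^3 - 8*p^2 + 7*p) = (p^2 - 11*p + 28)/(p*(p - 1))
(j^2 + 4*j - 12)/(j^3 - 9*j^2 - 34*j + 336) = (j - 2)/(j^2 - 15*j + 56)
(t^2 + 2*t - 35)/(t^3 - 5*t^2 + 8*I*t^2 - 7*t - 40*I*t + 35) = (t + 7)/(t^2 + 8*I*t - 7)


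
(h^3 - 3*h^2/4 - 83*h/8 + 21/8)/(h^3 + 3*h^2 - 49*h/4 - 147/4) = (4*h - 1)/(2*(2*h + 7))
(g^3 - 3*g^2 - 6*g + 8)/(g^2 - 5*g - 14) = (g^2 - 5*g + 4)/(g - 7)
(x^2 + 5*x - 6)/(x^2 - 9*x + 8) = (x + 6)/(x - 8)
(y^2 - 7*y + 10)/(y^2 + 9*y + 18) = (y^2 - 7*y + 10)/(y^2 + 9*y + 18)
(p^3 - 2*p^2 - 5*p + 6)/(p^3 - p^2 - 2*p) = (-p^3 + 2*p^2 + 5*p - 6)/(p*(-p^2 + p + 2))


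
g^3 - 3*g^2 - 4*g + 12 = (g - 3)*(g - 2)*(g + 2)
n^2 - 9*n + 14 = (n - 7)*(n - 2)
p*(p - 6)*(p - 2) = p^3 - 8*p^2 + 12*p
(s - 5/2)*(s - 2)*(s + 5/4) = s^3 - 13*s^2/4 - 5*s/8 + 25/4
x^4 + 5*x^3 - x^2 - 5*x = x*(x - 1)*(x + 1)*(x + 5)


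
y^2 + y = y*(y + 1)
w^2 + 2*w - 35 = (w - 5)*(w + 7)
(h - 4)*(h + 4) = h^2 - 16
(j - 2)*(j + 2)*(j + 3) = j^3 + 3*j^2 - 4*j - 12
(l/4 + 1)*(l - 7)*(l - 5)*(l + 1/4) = l^4/4 - 31*l^3/16 - 15*l^2/4 + 547*l/16 + 35/4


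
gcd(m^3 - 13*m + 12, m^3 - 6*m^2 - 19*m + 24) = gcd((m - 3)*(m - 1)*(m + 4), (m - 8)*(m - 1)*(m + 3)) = m - 1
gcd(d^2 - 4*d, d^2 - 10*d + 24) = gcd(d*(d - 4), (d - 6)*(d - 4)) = d - 4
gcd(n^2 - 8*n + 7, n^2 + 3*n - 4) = n - 1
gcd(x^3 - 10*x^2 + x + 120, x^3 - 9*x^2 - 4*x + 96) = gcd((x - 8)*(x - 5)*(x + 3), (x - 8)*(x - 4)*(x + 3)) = x^2 - 5*x - 24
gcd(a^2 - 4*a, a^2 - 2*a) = a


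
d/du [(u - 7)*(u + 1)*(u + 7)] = 3*u^2 + 2*u - 49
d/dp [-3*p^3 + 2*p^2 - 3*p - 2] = -9*p^2 + 4*p - 3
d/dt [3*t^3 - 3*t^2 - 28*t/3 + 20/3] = 9*t^2 - 6*t - 28/3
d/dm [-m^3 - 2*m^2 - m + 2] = -3*m^2 - 4*m - 1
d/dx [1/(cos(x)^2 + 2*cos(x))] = 2*(sin(x)/cos(x)^2 + tan(x))/(cos(x) + 2)^2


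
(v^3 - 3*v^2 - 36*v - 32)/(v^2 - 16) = (v^2 - 7*v - 8)/(v - 4)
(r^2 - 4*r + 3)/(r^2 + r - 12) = (r - 1)/(r + 4)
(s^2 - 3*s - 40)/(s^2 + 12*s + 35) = (s - 8)/(s + 7)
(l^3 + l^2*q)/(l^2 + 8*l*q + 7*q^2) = l^2/(l + 7*q)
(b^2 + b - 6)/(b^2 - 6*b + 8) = (b + 3)/(b - 4)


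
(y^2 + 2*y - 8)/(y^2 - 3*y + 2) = (y + 4)/(y - 1)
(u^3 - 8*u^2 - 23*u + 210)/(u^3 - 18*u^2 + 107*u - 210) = (u + 5)/(u - 5)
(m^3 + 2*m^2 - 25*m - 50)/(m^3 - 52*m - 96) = (m^2 - 25)/(m^2 - 2*m - 48)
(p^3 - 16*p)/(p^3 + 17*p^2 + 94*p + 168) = p*(p - 4)/(p^2 + 13*p + 42)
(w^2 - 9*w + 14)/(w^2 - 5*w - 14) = (w - 2)/(w + 2)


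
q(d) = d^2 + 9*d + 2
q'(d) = 2*d + 9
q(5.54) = 82.55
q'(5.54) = 20.08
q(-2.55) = -14.45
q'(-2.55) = 3.90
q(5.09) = 73.72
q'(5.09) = 19.18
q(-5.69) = -16.83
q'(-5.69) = -2.38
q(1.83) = 21.82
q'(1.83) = 12.66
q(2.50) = 30.75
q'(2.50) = 14.00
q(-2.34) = -13.58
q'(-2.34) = 4.32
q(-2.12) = -12.59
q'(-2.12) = 4.76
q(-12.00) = 38.00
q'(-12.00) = -15.00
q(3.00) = 38.00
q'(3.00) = 15.00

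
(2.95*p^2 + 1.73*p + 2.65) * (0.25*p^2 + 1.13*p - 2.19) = 0.7375*p^4 + 3.766*p^3 - 3.8431*p^2 - 0.7942*p - 5.8035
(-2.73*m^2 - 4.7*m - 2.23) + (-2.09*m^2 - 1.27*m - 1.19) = -4.82*m^2 - 5.97*m - 3.42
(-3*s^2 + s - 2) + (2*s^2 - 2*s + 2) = -s^2 - s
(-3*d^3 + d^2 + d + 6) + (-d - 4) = -3*d^3 + d^2 + 2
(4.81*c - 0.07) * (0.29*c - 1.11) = 1.3949*c^2 - 5.3594*c + 0.0777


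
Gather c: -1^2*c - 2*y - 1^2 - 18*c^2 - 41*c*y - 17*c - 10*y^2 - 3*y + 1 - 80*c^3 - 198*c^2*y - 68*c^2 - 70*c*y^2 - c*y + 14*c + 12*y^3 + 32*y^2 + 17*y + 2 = -80*c^3 + c^2*(-198*y - 86) + c*(-70*y^2 - 42*y - 4) + 12*y^3 + 22*y^2 + 12*y + 2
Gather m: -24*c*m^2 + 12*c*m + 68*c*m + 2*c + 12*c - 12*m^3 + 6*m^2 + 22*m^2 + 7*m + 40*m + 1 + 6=14*c - 12*m^3 + m^2*(28 - 24*c) + m*(80*c + 47) + 7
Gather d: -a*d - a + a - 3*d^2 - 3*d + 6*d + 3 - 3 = -3*d^2 + d*(3 - a)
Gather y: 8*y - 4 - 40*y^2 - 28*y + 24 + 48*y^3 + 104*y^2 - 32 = 48*y^3 + 64*y^2 - 20*y - 12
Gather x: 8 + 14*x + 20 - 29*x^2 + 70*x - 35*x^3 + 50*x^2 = -35*x^3 + 21*x^2 + 84*x + 28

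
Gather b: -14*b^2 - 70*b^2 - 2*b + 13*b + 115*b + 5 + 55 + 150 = -84*b^2 + 126*b + 210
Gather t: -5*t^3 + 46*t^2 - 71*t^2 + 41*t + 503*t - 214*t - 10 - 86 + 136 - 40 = -5*t^3 - 25*t^2 + 330*t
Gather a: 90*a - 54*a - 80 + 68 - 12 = 36*a - 24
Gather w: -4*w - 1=-4*w - 1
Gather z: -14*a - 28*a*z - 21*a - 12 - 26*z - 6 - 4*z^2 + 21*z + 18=-35*a - 4*z^2 + z*(-28*a - 5)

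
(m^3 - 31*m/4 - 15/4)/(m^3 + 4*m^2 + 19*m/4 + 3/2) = (2*m^2 - m - 15)/(2*m^2 + 7*m + 6)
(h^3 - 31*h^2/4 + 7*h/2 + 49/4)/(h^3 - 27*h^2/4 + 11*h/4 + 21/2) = (h - 7)/(h - 6)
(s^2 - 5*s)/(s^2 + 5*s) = (s - 5)/(s + 5)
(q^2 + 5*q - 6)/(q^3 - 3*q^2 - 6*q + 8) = (q + 6)/(q^2 - 2*q - 8)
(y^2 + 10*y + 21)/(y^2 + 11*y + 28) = (y + 3)/(y + 4)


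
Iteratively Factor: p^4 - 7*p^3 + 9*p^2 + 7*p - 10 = (p - 1)*(p^3 - 6*p^2 + 3*p + 10) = (p - 5)*(p - 1)*(p^2 - p - 2) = (p - 5)*(p - 1)*(p + 1)*(p - 2)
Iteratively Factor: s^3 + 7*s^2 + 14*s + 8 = (s + 2)*(s^2 + 5*s + 4) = (s + 1)*(s + 2)*(s + 4)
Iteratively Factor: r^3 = (r)*(r^2) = r^2*(r)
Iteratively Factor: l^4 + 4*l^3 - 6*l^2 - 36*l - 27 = (l + 3)*(l^3 + l^2 - 9*l - 9) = (l + 1)*(l + 3)*(l^2 - 9) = (l + 1)*(l + 3)^2*(l - 3)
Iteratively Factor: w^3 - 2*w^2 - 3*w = (w - 3)*(w^2 + w) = w*(w - 3)*(w + 1)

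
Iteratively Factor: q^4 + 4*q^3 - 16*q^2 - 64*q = (q - 4)*(q^3 + 8*q^2 + 16*q) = (q - 4)*(q + 4)*(q^2 + 4*q) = q*(q - 4)*(q + 4)*(q + 4)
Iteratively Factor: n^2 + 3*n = (n + 3)*(n)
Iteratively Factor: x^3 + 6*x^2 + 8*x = (x)*(x^2 + 6*x + 8) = x*(x + 4)*(x + 2)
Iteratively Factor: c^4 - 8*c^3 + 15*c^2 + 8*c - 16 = (c - 4)*(c^3 - 4*c^2 - c + 4) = (c - 4)^2*(c^2 - 1) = (c - 4)^2*(c + 1)*(c - 1)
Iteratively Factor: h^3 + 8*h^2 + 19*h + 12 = (h + 4)*(h^2 + 4*h + 3) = (h + 1)*(h + 4)*(h + 3)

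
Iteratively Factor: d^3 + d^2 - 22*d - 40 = (d + 4)*(d^2 - 3*d - 10) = (d + 2)*(d + 4)*(d - 5)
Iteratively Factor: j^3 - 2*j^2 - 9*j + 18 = (j - 2)*(j^2 - 9) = (j - 3)*(j - 2)*(j + 3)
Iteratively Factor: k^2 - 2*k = (k)*(k - 2)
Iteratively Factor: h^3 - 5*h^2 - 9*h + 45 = (h - 5)*(h^2 - 9) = (h - 5)*(h + 3)*(h - 3)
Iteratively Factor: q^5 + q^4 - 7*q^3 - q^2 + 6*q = (q)*(q^4 + q^3 - 7*q^2 - q + 6) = q*(q - 1)*(q^3 + 2*q^2 - 5*q - 6) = q*(q - 1)*(q + 1)*(q^2 + q - 6) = q*(q - 2)*(q - 1)*(q + 1)*(q + 3)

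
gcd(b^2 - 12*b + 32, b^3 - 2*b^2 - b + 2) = 1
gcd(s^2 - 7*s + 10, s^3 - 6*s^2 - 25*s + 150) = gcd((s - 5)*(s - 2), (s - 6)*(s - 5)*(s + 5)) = s - 5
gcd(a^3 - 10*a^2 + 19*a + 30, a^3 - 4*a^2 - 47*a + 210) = a^2 - 11*a + 30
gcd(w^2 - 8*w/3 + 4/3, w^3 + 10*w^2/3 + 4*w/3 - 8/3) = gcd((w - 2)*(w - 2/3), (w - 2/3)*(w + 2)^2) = w - 2/3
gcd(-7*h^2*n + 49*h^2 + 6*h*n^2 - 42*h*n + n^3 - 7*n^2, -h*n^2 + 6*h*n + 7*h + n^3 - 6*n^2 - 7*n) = h*n - 7*h - n^2 + 7*n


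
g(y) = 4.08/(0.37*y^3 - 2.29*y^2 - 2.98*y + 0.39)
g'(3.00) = 0.07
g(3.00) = -0.21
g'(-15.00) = -0.00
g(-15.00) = -0.00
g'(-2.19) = -0.80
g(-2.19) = -0.51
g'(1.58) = 0.41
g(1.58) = -0.48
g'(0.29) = 39.75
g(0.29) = -6.20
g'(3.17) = 0.06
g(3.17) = -0.20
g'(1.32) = 0.65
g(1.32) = -0.61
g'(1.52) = 0.46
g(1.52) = -0.50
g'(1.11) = 1.00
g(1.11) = -0.78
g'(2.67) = 0.10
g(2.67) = -0.24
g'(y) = 4.08*(-1.11*y^2 + 4.58*y + 2.98)/(0.37*y^3 - 2.29*y^2 - 2.98*y + 0.39)^2 = (-4.5288*y^2 + 18.6864*y + 12.1584)/(0.37*y^3 - 2.29*y^2 - 2.98*y + 0.39)^2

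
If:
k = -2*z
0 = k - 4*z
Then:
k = 0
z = 0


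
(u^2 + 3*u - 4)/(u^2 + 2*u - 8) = (u - 1)/(u - 2)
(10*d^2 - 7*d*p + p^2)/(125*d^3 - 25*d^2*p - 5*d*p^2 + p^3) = (-2*d + p)/(-25*d^2 + p^2)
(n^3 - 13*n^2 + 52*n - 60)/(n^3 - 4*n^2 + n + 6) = (n^2 - 11*n + 30)/(n^2 - 2*n - 3)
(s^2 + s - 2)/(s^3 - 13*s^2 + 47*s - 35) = (s + 2)/(s^2 - 12*s + 35)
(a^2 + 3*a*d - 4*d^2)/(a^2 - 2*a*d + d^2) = (a + 4*d)/(a - d)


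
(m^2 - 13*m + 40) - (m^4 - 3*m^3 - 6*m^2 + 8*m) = -m^4 + 3*m^3 + 7*m^2 - 21*m + 40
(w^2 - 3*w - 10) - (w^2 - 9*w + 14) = 6*w - 24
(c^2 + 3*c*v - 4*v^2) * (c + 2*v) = c^3 + 5*c^2*v + 2*c*v^2 - 8*v^3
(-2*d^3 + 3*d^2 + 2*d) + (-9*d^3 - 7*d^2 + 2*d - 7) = -11*d^3 - 4*d^2 + 4*d - 7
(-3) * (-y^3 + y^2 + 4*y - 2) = 3*y^3 - 3*y^2 - 12*y + 6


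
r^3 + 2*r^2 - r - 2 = (r - 1)*(r + 1)*(r + 2)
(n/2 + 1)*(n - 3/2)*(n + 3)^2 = n^4/2 + 13*n^3/4 + 9*n^2/2 - 27*n/4 - 27/2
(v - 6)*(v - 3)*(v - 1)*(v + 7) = v^4 - 3*v^3 - 43*v^2 + 171*v - 126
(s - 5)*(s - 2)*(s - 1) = s^3 - 8*s^2 + 17*s - 10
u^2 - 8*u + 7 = (u - 7)*(u - 1)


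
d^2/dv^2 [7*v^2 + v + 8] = 14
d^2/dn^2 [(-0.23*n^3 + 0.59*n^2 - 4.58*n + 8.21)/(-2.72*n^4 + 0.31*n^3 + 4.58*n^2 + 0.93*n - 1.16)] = (3.40326399999999*n^9 - 26.190336*n^8 + 426.79248*n^7 - 1283.928138*n^6 - 167.737986000001*n^5 + 1986.736578*n^4 - 198.04865*n^3 - 737.181258*n^2 - 79.679268*n - 93.143834)/(20.123648*n^12 - 6.880512*n^11 - 100.86984*n^10 + 2.499809*n^9 + 200.298498*n^8 + 43.868565*n^7 - 183.30728*n^6 - 67.052721*n^5 + 74.10081*n^4 + 27.589659*n^3 - 15.478692*n^2 - 3.754224*n + 1.560896)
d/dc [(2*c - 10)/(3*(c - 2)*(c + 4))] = 2*(-c^2 + 10*c + 2)/(3*(c^4 + 4*c^3 - 12*c^2 - 32*c + 64))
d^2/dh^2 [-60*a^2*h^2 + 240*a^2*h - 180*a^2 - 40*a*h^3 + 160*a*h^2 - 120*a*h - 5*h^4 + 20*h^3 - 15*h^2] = -120*a^2 - 240*a*h + 320*a - 60*h^2 + 120*h - 30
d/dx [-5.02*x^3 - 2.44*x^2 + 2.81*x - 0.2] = -15.06*x^2 - 4.88*x + 2.81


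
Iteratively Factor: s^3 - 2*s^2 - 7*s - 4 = (s + 1)*(s^2 - 3*s - 4) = (s + 1)^2*(s - 4)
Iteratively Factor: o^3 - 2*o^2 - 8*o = (o)*(o^2 - 2*o - 8) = o*(o + 2)*(o - 4)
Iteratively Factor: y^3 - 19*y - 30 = (y + 2)*(y^2 - 2*y - 15) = (y + 2)*(y + 3)*(y - 5)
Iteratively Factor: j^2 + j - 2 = (j - 1)*(j + 2)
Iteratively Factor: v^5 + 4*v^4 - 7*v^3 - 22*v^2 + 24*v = (v + 3)*(v^4 + v^3 - 10*v^2 + 8*v) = v*(v + 3)*(v^3 + v^2 - 10*v + 8) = v*(v - 1)*(v + 3)*(v^2 + 2*v - 8) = v*(v - 2)*(v - 1)*(v + 3)*(v + 4)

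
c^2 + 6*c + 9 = (c + 3)^2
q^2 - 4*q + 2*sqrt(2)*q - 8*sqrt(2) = (q - 4)*(q + 2*sqrt(2))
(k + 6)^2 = k^2 + 12*k + 36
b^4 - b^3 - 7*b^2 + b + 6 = (b - 3)*(b - 1)*(b + 1)*(b + 2)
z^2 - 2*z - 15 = (z - 5)*(z + 3)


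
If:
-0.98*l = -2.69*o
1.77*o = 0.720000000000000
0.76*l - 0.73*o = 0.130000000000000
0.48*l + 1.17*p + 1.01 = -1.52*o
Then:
No Solution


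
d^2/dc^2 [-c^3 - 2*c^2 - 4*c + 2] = -6*c - 4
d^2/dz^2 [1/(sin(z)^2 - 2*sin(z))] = 2*(-2*sin(z) + 3 + 1/sin(z) - 6/sin(z)^2 + 4/sin(z)^3)/(sin(z) - 2)^3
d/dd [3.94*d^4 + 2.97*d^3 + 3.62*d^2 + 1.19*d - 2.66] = 15.76*d^3 + 8.91*d^2 + 7.24*d + 1.19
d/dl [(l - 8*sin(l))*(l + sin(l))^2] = 3*(l + sin(l))*(-2*l*cos(l) + l - 5*sin(l) - 4*sin(2*l))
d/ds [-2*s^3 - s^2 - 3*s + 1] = -6*s^2 - 2*s - 3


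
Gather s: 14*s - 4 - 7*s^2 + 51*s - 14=-7*s^2 + 65*s - 18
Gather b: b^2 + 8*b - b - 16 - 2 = b^2 + 7*b - 18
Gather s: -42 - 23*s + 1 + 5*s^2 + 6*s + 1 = 5*s^2 - 17*s - 40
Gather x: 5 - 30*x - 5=-30*x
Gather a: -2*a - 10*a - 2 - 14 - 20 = -12*a - 36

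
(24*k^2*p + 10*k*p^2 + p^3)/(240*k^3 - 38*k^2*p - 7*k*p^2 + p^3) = p*(4*k + p)/(40*k^2 - 13*k*p + p^2)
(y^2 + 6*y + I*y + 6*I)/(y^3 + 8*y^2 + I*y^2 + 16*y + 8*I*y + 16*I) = (y + 6)/(y^2 + 8*y + 16)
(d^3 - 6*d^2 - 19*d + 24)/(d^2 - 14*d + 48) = (d^2 + 2*d - 3)/(d - 6)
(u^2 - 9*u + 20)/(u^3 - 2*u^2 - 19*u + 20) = (u - 4)/(u^2 + 3*u - 4)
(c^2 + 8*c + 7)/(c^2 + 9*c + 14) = (c + 1)/(c + 2)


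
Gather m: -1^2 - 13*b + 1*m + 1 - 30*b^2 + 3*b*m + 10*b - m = -30*b^2 + 3*b*m - 3*b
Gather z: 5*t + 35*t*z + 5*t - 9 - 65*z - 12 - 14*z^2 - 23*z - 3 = 10*t - 14*z^2 + z*(35*t - 88) - 24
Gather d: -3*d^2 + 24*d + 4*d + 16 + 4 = -3*d^2 + 28*d + 20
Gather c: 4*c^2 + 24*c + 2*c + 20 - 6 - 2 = 4*c^2 + 26*c + 12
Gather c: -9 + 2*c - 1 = 2*c - 10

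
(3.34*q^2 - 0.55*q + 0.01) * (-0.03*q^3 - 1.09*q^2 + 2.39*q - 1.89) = -0.1002*q^5 - 3.6241*q^4 + 8.5818*q^3 - 7.638*q^2 + 1.0634*q - 0.0189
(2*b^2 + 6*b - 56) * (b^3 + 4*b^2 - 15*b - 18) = 2*b^5 + 14*b^4 - 62*b^3 - 350*b^2 + 732*b + 1008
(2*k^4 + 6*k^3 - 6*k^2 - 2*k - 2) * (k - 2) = 2*k^5 + 2*k^4 - 18*k^3 + 10*k^2 + 2*k + 4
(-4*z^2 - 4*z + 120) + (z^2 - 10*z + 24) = -3*z^2 - 14*z + 144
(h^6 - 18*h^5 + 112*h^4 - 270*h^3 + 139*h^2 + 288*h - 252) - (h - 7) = h^6 - 18*h^5 + 112*h^4 - 270*h^3 + 139*h^2 + 287*h - 245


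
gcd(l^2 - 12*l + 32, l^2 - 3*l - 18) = 1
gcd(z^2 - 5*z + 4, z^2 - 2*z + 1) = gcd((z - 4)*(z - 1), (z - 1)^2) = z - 1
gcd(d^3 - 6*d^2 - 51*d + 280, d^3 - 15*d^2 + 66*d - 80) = d^2 - 13*d + 40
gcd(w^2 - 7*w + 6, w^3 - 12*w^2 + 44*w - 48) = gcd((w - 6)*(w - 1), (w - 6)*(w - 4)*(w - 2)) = w - 6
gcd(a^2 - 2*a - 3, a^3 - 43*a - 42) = a + 1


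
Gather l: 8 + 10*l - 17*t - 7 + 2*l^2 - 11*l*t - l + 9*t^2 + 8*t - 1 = 2*l^2 + l*(9 - 11*t) + 9*t^2 - 9*t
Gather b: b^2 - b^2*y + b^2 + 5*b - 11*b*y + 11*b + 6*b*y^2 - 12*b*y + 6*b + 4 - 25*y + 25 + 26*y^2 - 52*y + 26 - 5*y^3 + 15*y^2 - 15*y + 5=b^2*(2 - y) + b*(6*y^2 - 23*y + 22) - 5*y^3 + 41*y^2 - 92*y + 60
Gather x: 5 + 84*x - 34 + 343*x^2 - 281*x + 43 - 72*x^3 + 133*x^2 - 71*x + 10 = -72*x^3 + 476*x^2 - 268*x + 24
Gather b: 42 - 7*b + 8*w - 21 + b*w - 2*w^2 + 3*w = b*(w - 7) - 2*w^2 + 11*w + 21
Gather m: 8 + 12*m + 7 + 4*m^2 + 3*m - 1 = 4*m^2 + 15*m + 14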